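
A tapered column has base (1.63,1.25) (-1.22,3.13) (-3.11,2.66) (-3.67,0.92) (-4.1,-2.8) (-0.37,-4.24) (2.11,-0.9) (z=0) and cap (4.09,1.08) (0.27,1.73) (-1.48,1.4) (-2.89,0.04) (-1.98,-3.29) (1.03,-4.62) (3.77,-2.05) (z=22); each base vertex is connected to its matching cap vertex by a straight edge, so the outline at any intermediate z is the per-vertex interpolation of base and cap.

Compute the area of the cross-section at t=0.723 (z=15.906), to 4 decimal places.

Cross-section at t=0.723: each vertex is (1-t)·p0[i] + t·p1[i].
  v1: (1-0.723)·(1.63,1.25) + 0.723·(4.09,1.08) = (3.4086,1.1271)
  v2: (1-0.723)·(-1.22,3.13) + 0.723·(0.27,1.73) = (-0.1427,2.1178)
  v3: (1-0.723)·(-3.11,2.66) + 0.723·(-1.48,1.4) = (-1.9315,1.7490)
  v4: (1-0.723)·(-3.67,0.92) + 0.723·(-2.89,0.04) = (-3.1061,0.2838)
  v5: (1-0.723)·(-4.1,-2.8) + 0.723·(-1.98,-3.29) = (-2.5672,-3.1543)
  v6: (1-0.723)·(-0.37,-4.24) + 0.723·(1.03,-4.62) = (0.6422,-4.5147)
  v7: (1-0.723)·(2.11,-0.9) + 0.723·(3.77,-2.05) = (3.3102,-1.7314)
Shoelace sum Σ(x_i·y_{i+1} − x_{i+1}·y_i):
  i=1: 3.4086·2.1178 − -0.1427·1.1271 = +7.3796 (running +7.3796)
  i=2: -0.1427·1.7490 − -1.9315·2.1178 = +3.8409 (running +11.2205)
  i=3: -1.9315·0.2838 − -3.1061·1.7490 = +4.8845 (running +16.1050)
  i=4: -3.1061·-3.1543 − -2.5672·0.2838 = +10.5258 (running +26.6308)
  i=5: -2.5672·-4.5147 − 0.6422·-3.1543 = +13.6161 (running +40.2469)
  i=6: 0.6422·-1.7314 − 3.3102·-4.5147 = +13.8327 (running +54.0795)
  i=7: 3.3102·1.1271 − 3.4086·-1.7314 = +9.6327 (running +63.7122)
Area = |Σ|/2 = |63.7122|/2 = 31.8561

Area at t=0.723: 31.8561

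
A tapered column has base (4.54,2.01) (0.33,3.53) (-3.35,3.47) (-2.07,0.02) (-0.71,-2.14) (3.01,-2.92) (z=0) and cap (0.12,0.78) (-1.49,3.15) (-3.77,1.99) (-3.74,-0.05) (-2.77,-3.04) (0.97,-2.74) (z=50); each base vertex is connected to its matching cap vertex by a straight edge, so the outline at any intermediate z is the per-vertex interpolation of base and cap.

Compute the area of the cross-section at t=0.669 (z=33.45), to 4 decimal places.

Cross-section at t=0.669: each vertex is (1-t)·p0[i] + t·p1[i].
  v1: (1-0.669)·(4.54,2.01) + 0.669·(0.12,0.78) = (1.5830,1.1871)
  v2: (1-0.669)·(0.33,3.53) + 0.669·(-1.49,3.15) = (-0.8876,3.2758)
  v3: (1-0.669)·(-3.35,3.47) + 0.669·(-3.77,1.99) = (-3.6310,2.4799)
  v4: (1-0.669)·(-2.07,0.02) + 0.669·(-3.74,-0.05) = (-3.1872,-0.0268)
  v5: (1-0.669)·(-0.71,-2.14) + 0.669·(-2.77,-3.04) = (-2.0881,-2.7421)
  v6: (1-0.669)·(3.01,-2.92) + 0.669·(0.97,-2.74) = (1.6452,-2.7996)
Shoelace sum Σ(x_i·y_{i+1} − x_{i+1}·y_i):
  i=1: 1.5830·3.2758 − -0.8876·1.1871 = +6.2393 (running +6.2393)
  i=2: -0.8876·2.4799 − -3.6310·3.2758 = +9.6932 (running +15.9325)
  i=3: -3.6310·-0.0268 − -3.1872·2.4799 = +8.0014 (running +23.9339)
  i=4: -3.1872·-2.7421 − -2.0881·-0.0268 = +8.6837 (running +32.6175)
  i=5: -2.0881·-2.7996 − 1.6452·-2.7421 = +10.3573 (running +42.9749)
  i=6: 1.6452·1.1871 − 1.5830·-2.7996 = +6.3849 (running +49.3598)
Area = |Σ|/2 = |49.3598|/2 = 24.6799

Area at t=0.669: 24.6799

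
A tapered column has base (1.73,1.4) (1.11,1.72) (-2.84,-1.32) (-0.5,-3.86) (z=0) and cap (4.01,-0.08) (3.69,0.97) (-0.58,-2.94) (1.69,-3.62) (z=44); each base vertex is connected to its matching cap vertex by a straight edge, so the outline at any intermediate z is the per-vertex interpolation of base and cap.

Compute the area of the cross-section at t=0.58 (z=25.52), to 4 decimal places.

Area at t=0.58: 8.8955

Cross-section at t=0.58: each vertex is (1-t)·p0[i] + t·p1[i].
  v1: (1-0.58)·(1.73,1.4) + 0.58·(4.01,-0.08) = (3.0524,0.5416)
  v2: (1-0.58)·(1.11,1.72) + 0.58·(3.69,0.97) = (2.6064,1.2850)
  v3: (1-0.58)·(-2.84,-1.32) + 0.58·(-0.58,-2.94) = (-1.5292,-2.2596)
  v4: (1-0.58)·(-0.5,-3.86) + 0.58·(1.69,-3.62) = (0.7702,-3.7208)
Shoelace sum Σ(x_i·y_{i+1} − x_{i+1}·y_i):
  i=1: 3.0524·1.2850 − 2.6064·0.5416 = +2.5107 (running +2.5107)
  i=2: 2.6064·-2.2596 − -1.5292·1.2850 = -3.9244 (running -1.4137)
  i=3: -1.5292·-3.7208 − 0.7702·-2.2596 = +7.4302 (running +6.0165)
  i=4: 0.7702·0.5416 − 3.0524·-3.7208 = +11.7745 (running +17.7910)
Area = |Σ|/2 = |17.7910|/2 = 8.8955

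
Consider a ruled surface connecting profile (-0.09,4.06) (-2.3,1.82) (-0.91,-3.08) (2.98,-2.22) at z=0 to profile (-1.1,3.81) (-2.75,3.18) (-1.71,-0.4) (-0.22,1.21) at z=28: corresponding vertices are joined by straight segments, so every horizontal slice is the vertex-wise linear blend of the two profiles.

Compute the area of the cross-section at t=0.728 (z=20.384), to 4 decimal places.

Area at t=0.728: 9.0513

Cross-section at t=0.728: each vertex is (1-t)·p0[i] + t·p1[i].
  v1: (1-0.728)·(-0.09,4.06) + 0.728·(-1.1,3.81) = (-0.8253,3.8780)
  v2: (1-0.728)·(-2.3,1.82) + 0.728·(-2.75,3.18) = (-2.6276,2.8101)
  v3: (1-0.728)·(-0.91,-3.08) + 0.728·(-1.71,-0.4) = (-1.4924,-1.1290)
  v4: (1-0.728)·(2.98,-2.22) + 0.728·(-0.22,1.21) = (0.6504,0.2770)
Shoelace sum Σ(x_i·y_{i+1} − x_{i+1}·y_i):
  i=1: -0.8253·2.8101 − -2.6276·3.8780 = +7.8707 (running +7.8707)
  i=2: -2.6276·-1.1290 − -1.4924·2.8101 = +7.1602 (running +15.0309)
  i=3: -1.4924·0.2770 − 0.6504·-1.1290 = +0.3208 (running +15.3518)
  i=4: 0.6504·3.8780 − -0.8253·0.2770 = +2.7509 (running +18.1027)
Area = |Σ|/2 = |18.1027|/2 = 9.0513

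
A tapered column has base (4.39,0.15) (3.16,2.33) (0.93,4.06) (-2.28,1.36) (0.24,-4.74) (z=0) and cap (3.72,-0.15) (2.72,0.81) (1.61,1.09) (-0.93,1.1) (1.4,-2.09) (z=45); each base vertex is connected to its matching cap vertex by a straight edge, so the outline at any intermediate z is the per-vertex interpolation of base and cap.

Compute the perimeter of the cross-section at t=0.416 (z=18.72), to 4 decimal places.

Perimeter at t=0.416: 17.8954

Cross-section at t=0.416: each vertex is (1-t)·p0[i] + t·p1[i].
  v1: (1-0.416)·(4.39,0.15) + 0.416·(3.72,-0.15) = (4.1113,0.0252)
  v2: (1-0.416)·(3.16,2.33) + 0.416·(2.72,0.81) = (2.9770,1.6977)
  v3: (1-0.416)·(0.93,4.06) + 0.416·(1.61,1.09) = (1.2129,2.8245)
  v4: (1-0.416)·(-2.28,1.36) + 0.416·(-0.93,1.1) = (-1.7184,1.2518)
  v5: (1-0.416)·(0.24,-4.74) + 0.416·(1.4,-2.09) = (0.7226,-3.6376)
Perimeter = Σ |v_{i+1} − v_i|:
  edge 1→2: √(-1.1343² + 1.6725²) = 2.0209 (running 2.0209)
  edge 2→3: √(-1.7641² + 1.1268²) = 2.0932 (running 4.1141)
  edge 3→4: √(-2.9313² + -1.5726²) = 3.3265 (running 7.4406)
  edge 4→5: √(2.4410² + -4.8894²) = 5.4649 (running 12.9055)
  edge 5→1: √(3.3887² + 3.6628²) = 4.9899 (running 17.8954)
Perimeter = 17.8954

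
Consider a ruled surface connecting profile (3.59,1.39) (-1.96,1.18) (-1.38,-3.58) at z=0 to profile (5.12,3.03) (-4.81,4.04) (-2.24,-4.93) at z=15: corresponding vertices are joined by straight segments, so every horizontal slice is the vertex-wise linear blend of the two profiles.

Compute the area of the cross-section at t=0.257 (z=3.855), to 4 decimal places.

Area at t=0.257: 19.4430

Cross-section at t=0.257: each vertex is (1-t)·p0[i] + t·p1[i].
  v1: (1-0.257)·(3.59,1.39) + 0.257·(5.12,3.03) = (3.9832,1.8115)
  v2: (1-0.257)·(-1.96,1.18) + 0.257·(-4.81,4.04) = (-2.6925,1.9150)
  v3: (1-0.257)·(-1.38,-3.58) + 0.257·(-2.24,-4.93) = (-1.6010,-3.9270)
Shoelace sum Σ(x_i·y_{i+1} − x_{i+1}·y_i):
  i=1: 3.9832·1.9150 − -2.6925·1.8115 = +12.5052 (running +12.5052)
  i=2: -2.6925·-3.9270 − -1.6010·1.9150 = +13.6391 (running +26.1443)
  i=3: -1.6010·1.8115 − 3.9832·-3.9270 = +12.7417 (running +38.8860)
Area = |Σ|/2 = |38.8860|/2 = 19.4430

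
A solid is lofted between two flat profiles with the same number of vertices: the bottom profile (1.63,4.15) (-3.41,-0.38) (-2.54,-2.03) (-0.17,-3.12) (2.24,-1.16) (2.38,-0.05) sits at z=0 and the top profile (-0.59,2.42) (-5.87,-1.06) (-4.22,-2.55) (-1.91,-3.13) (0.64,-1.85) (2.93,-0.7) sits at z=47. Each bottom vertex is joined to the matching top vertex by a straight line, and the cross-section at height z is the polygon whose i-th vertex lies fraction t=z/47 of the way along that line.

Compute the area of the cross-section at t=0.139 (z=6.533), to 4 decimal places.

Cross-section at t=0.139: each vertex is (1-t)·p0[i] + t·p1[i].
  v1: (1-0.139)·(1.63,4.15) + 0.139·(-0.59,2.42) = (1.3214,3.9095)
  v2: (1-0.139)·(-3.41,-0.38) + 0.139·(-5.87,-1.06) = (-3.7519,-0.4745)
  v3: (1-0.139)·(-2.54,-2.03) + 0.139·(-4.22,-2.55) = (-2.7735,-2.1023)
  v4: (1-0.139)·(-0.17,-3.12) + 0.139·(-1.91,-3.13) = (-0.4119,-3.1214)
  v5: (1-0.139)·(2.24,-1.16) + 0.139·(0.64,-1.85) = (2.0176,-1.2559)
  v6: (1-0.139)·(2.38,-0.05) + 0.139·(2.93,-0.7) = (2.4564,-0.1404)
Shoelace sum Σ(x_i·y_{i+1} − x_{i+1}·y_i):
  i=1: 1.3214·-0.4745 − -3.7519·3.9095 = +14.0413 (running +14.0413)
  i=2: -3.7519·-2.1023 − -2.7735·-0.4745 = +6.5715 (running +20.6128)
  i=3: -2.7735·-3.1214 − -0.4119·-2.1023 = +7.7914 (running +28.4042)
  i=4: -0.4119·-1.2559 − 2.0176·-3.1214 = +6.8150 (running +35.2192)
  i=5: 2.0176·-0.1404 − 2.4564·-1.2559 = +2.8019 (running +38.0211)
  i=6: 2.4564·3.9095 − 1.3214·-0.1404 = +9.7890 (running +47.8101)
Area = |Σ|/2 = |47.8101|/2 = 23.9051

Area at t=0.139: 23.9051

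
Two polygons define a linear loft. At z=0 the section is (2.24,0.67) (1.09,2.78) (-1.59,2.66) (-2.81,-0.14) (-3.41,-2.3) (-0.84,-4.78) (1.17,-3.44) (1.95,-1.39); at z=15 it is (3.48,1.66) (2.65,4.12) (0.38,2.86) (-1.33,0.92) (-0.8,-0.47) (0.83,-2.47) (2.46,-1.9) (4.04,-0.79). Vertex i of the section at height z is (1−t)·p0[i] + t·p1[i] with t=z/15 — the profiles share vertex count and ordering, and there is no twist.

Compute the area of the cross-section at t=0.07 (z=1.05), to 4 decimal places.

Cross-section at t=0.07: each vertex is (1-t)·p0[i] + t·p1[i].
  v1: (1-0.07)·(2.24,0.67) + 0.07·(3.48,1.66) = (2.3268,0.7393)
  v2: (1-0.07)·(1.09,2.78) + 0.07·(2.65,4.12) = (1.1992,2.8738)
  v3: (1-0.07)·(-1.59,2.66) + 0.07·(0.38,2.86) = (-1.4521,2.6740)
  v4: (1-0.07)·(-2.81,-0.14) + 0.07·(-1.33,0.92) = (-2.7064,-0.0658)
  v5: (1-0.07)·(-3.41,-2.3) + 0.07·(-0.8,-0.47) = (-3.2273,-2.1719)
  v6: (1-0.07)·(-0.84,-4.78) + 0.07·(0.83,-2.47) = (-0.7231,-4.6183)
  v7: (1-0.07)·(1.17,-3.44) + 0.07·(2.46,-1.9) = (1.2603,-3.3322)
  v8: (1-0.07)·(1.95,-1.39) + 0.07·(4.04,-0.79) = (2.0963,-1.3480)
Shoelace sum Σ(x_i·y_{i+1} − x_{i+1}·y_i):
  i=1: 2.3268·2.8738 − 1.1992·0.7393 = +5.8002 (running +5.8002)
  i=2: 1.1992·2.6740 − -1.4521·2.8738 = +7.3797 (running +13.1799)
  i=3: -1.4521·-0.0658 − -2.7064·2.6740 = +7.3325 (running +20.5124)
  i=4: -2.7064·-2.1719 − -3.2273·-0.0658 = +5.6657 (running +26.1780)
  i=5: -3.2273·-4.6183 − -0.7231·-2.1719 = +13.3341 (running +39.5122)
  i=6: -0.7231·-3.3322 − 1.2603·-4.6183 = +8.2300 (running +47.7421)
  i=7: 1.2603·-1.3480 − 2.0963·-3.3322 = +5.2864 (running +53.0285)
  i=8: 2.0963·0.7393 − 2.3268·-1.3480 = +4.6863 (running +57.7149)
Area = |Σ|/2 = |57.7149|/2 = 28.8574

Area at t=0.07: 28.8574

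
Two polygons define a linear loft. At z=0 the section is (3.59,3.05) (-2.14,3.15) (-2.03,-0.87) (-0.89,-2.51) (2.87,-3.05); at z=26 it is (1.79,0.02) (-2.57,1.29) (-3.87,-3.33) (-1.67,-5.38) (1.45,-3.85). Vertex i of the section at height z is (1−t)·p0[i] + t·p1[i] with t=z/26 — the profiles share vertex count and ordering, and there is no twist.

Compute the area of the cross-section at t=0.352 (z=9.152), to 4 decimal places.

Area at t=0.352: 28.3797

Cross-section at t=0.352: each vertex is (1-t)·p0[i] + t·p1[i].
  v1: (1-0.352)·(3.59,3.05) + 0.352·(1.79,0.02) = (2.9564,1.9834)
  v2: (1-0.352)·(-2.14,3.15) + 0.352·(-2.57,1.29) = (-2.2914,2.4953)
  v3: (1-0.352)·(-2.03,-0.87) + 0.352·(-3.87,-3.33) = (-2.6777,-1.7359)
  v4: (1-0.352)·(-0.89,-2.51) + 0.352·(-1.67,-5.38) = (-1.1646,-3.5202)
  v5: (1-0.352)·(2.87,-3.05) + 0.352·(1.45,-3.85) = (2.3702,-3.3316)
Shoelace sum Σ(x_i·y_{i+1} − x_{i+1}·y_i):
  i=1: 2.9564·2.4953 − -2.2914·1.9834 = +11.9218 (running +11.9218)
  i=2: -2.2914·-1.7359 − -2.6777·2.4953 = +10.6592 (running +22.5810)
  i=3: -2.6777·-3.5202 − -1.1646·-1.7359 = +7.4045 (running +29.9855)
  i=4: -1.1646·-3.3316 − 2.3702·-3.5202 = +12.2234 (running +42.2089)
  i=5: 2.3702·1.9834 − 2.9564·-3.3316 = +14.5506 (running +56.7595)
Area = |Σ|/2 = |56.7595|/2 = 28.3797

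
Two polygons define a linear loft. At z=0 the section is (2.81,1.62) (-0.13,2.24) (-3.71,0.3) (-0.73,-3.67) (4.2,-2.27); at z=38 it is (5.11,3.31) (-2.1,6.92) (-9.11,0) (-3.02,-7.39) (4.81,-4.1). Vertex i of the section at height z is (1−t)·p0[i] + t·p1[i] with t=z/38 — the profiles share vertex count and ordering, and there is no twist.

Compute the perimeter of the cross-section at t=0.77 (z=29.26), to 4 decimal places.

Cross-section at t=0.77: each vertex is (1-t)·p0[i] + t·p1[i].
  v1: (1-0.77)·(2.81,1.62) + 0.77·(5.11,3.31) = (4.5810,2.9213)
  v2: (1-0.77)·(-0.13,2.24) + 0.77·(-2.1,6.92) = (-1.6469,5.8436)
  v3: (1-0.77)·(-3.71,0.3) + 0.77·(-9.11,0) = (-7.8680,0.0690)
  v4: (1-0.77)·(-0.73,-3.67) + 0.77·(-3.02,-7.39) = (-2.4933,-6.5344)
  v5: (1-0.77)·(4.2,-2.27) + 0.77·(4.81,-4.1) = (4.6697,-3.6791)
Perimeter = Σ |v_{i+1} − v_i|:
  edge 1→2: √(-6.2279² + 2.9223²) = 6.8794 (running 6.8794)
  edge 2→3: √(-6.2211² + -5.7746²) = 8.4881 (running 15.3675)
  edge 3→4: √(5.3747² + -6.6034²) = 8.5142 (running 23.8818)
  edge 4→5: √(7.1630² + 2.8553²) = 7.7111 (running 31.5929)
  edge 5→1: √(-0.0887² + 6.6004²) = 6.6010 (running 38.1939)
Perimeter = 38.1939

Perimeter at t=0.77: 38.1939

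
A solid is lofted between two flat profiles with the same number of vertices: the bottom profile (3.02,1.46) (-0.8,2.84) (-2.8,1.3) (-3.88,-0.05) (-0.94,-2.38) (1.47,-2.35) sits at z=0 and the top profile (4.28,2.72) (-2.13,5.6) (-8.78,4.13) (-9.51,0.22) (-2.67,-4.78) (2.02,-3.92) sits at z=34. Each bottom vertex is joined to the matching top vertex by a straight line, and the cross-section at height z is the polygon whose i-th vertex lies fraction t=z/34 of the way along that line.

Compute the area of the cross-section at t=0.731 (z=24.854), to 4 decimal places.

Area at t=0.731: 72.5907

Cross-section at t=0.731: each vertex is (1-t)·p0[i] + t·p1[i].
  v1: (1-0.731)·(3.02,1.46) + 0.731·(4.28,2.72) = (3.9411,2.3811)
  v2: (1-0.731)·(-0.8,2.84) + 0.731·(-2.13,5.6) = (-1.7722,4.8576)
  v3: (1-0.731)·(-2.8,1.3) + 0.731·(-8.78,4.13) = (-7.1714,3.3687)
  v4: (1-0.731)·(-3.88,-0.05) + 0.731·(-9.51,0.22) = (-7.9955,0.1474)
  v5: (1-0.731)·(-0.94,-2.38) + 0.731·(-2.67,-4.78) = (-2.2046,-4.1344)
  v6: (1-0.731)·(1.47,-2.35) + 0.731·(2.02,-3.92) = (1.8720,-3.4977)
Shoelace sum Σ(x_i·y_{i+1} − x_{i+1}·y_i):
  i=1: 3.9411·4.8576 − -1.7722·2.3811 = +23.3637 (running +23.3637)
  i=2: -1.7722·3.3687 − -7.1714·4.8576 = +28.8652 (running +52.2290)
  i=3: -7.1714·0.1474 − -7.9955·3.3687 = +25.8779 (running +78.1069)
  i=4: -7.9955·-4.1344 − -2.2046·0.1474 = +33.3816 (running +111.4885)
  i=5: -2.2046·-3.4977 − 1.8720·-4.1344 = +15.4509 (running +126.9394)
  i=6: 1.8720·2.3811 − 3.9411·-3.4977 = +18.2420 (running +145.1814)
Area = |Σ|/2 = |145.1814|/2 = 72.5907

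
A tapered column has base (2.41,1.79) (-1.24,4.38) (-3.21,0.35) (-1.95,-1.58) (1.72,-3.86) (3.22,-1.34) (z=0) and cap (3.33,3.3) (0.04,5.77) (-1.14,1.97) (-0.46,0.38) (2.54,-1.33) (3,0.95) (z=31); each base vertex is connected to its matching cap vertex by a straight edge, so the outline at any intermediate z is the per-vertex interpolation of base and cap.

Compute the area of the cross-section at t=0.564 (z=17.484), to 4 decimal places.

Area at t=0.564: 24.1201

Cross-section at t=0.564: each vertex is (1-t)·p0[i] + t·p1[i].
  v1: (1-0.564)·(2.41,1.79) + 0.564·(3.33,3.3) = (2.9289,2.6416)
  v2: (1-0.564)·(-1.24,4.38) + 0.564·(0.04,5.77) = (-0.5181,5.1640)
  v3: (1-0.564)·(-3.21,0.35) + 0.564·(-1.14,1.97) = (-2.0425,1.2637)
  v4: (1-0.564)·(-1.95,-1.58) + 0.564·(-0.46,0.38) = (-1.1096,-0.4746)
  v5: (1-0.564)·(1.72,-3.86) + 0.564·(2.54,-1.33) = (2.1825,-2.4331)
  v6: (1-0.564)·(3.22,-1.34) + 0.564·(3,0.95) = (3.0959,-0.0484)
Shoelace sum Σ(x_i·y_{i+1} − x_{i+1}·y_i):
  i=1: 2.9289·5.1640 − -0.5181·2.6416 = +16.4932 (running +16.4932)
  i=2: -0.5181·1.2637 − -2.0425·5.1640 = +9.8928 (running +26.3860)
  i=3: -2.0425·-0.4746 − -1.1096·1.2637 = +2.3715 (running +28.7575)
  i=4: -1.1096·-2.4331 − 2.1825·-0.4746 = +3.7356 (running +32.4931)
  i=5: 2.1825·-0.0484 − 3.0959·-2.4331 = +7.4269 (running +39.9200)
  i=6: 3.0959·2.6416 − 2.9289·-0.0484 = +8.3202 (running +48.2402)
Area = |Σ|/2 = |48.2402|/2 = 24.1201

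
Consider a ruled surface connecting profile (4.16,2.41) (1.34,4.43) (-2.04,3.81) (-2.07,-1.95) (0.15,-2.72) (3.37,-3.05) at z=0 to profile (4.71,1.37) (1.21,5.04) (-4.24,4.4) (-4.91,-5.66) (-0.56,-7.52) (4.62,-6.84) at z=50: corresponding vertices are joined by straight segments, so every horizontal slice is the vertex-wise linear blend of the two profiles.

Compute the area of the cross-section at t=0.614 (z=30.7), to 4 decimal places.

Cross-section at t=0.614: each vertex is (1-t)·p0[i] + t·p1[i].
  v1: (1-0.614)·(4.16,2.41) + 0.614·(4.71,1.37) = (4.4977,1.7714)
  v2: (1-0.614)·(1.34,4.43) + 0.614·(1.21,5.04) = (1.2602,4.8045)
  v3: (1-0.614)·(-2.04,3.81) + 0.614·(-4.24,4.4) = (-3.3908,4.1723)
  v4: (1-0.614)·(-2.07,-1.95) + 0.614·(-4.91,-5.66) = (-3.8138,-4.2279)
  v5: (1-0.614)·(0.15,-2.72) + 0.614·(-0.56,-7.52) = (-0.2859,-5.6672)
  v6: (1-0.614)·(3.37,-3.05) + 0.614·(4.62,-6.84) = (4.1375,-5.3771)
Shoelace sum Σ(x_i·y_{i+1} − x_{i+1}·y_i):
  i=1: 4.4977·4.8045 − 1.2602·1.7714 = +19.3770 (running +19.3770)
  i=2: 1.2602·4.1723 − -3.3908·4.8045 = +21.5490 (running +40.9261)
  i=3: -3.3908·-4.2279 − -3.8138·4.1723 = +30.2481 (running +71.1742)
  i=4: -3.8138·-5.6672 − -0.2859·-4.2279 = +20.4044 (running +91.5786)
  i=5: -0.2859·-5.3771 − 4.1375·-5.6672 = +24.9856 (running +116.5641)
  i=6: 4.1375·1.7714 − 4.4977·-5.3771 = +31.5137 (running +148.0779)
Area = |Σ|/2 = |148.0779|/2 = 74.0389

Area at t=0.614: 74.0389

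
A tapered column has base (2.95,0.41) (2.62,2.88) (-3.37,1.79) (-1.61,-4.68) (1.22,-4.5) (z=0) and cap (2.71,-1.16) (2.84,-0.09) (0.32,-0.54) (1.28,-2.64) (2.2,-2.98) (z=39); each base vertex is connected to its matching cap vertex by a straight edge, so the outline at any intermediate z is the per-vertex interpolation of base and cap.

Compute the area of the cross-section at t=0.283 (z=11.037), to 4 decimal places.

Area at t=0.283: 22.6142

Cross-section at t=0.283: each vertex is (1-t)·p0[i] + t·p1[i].
  v1: (1-0.283)·(2.95,0.41) + 0.283·(2.71,-1.16) = (2.8821,-0.0343)
  v2: (1-0.283)·(2.62,2.88) + 0.283·(2.84,-0.09) = (2.6823,2.0395)
  v3: (1-0.283)·(-3.37,1.79) + 0.283·(0.32,-0.54) = (-2.3257,1.1306)
  v4: (1-0.283)·(-1.61,-4.68) + 0.283·(1.28,-2.64) = (-0.7921,-4.1027)
  v5: (1-0.283)·(1.22,-4.5) + 0.283·(2.2,-2.98) = (1.4973,-4.0698)
Shoelace sum Σ(x_i·y_{i+1} − x_{i+1}·y_i):
  i=1: 2.8821·2.0395 − 2.6823·-0.0343 = +5.9700 (running +5.9700)
  i=2: 2.6823·1.1306 − -2.3257·2.0395 = +7.7759 (running +13.7459)
  i=3: -2.3257·-4.1027 − -0.7921·1.1306 = +10.4373 (running +24.1832)
  i=4: -0.7921·-4.0698 − 1.4973·-4.1027 = +9.3669 (running +33.5502)
  i=5: 1.4973·-0.0343 − 2.8821·-4.0698 = +11.6782 (running +45.2284)
Area = |Σ|/2 = |45.2284|/2 = 22.6142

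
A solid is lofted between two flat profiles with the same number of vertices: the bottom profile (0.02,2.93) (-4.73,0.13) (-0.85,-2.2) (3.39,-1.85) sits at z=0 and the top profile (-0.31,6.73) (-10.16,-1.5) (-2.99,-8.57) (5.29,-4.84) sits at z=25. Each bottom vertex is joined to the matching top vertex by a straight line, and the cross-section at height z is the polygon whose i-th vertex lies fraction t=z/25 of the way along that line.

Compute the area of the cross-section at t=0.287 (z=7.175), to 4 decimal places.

Area at t=0.287: 42.7910

Cross-section at t=0.287: each vertex is (1-t)·p0[i] + t·p1[i].
  v1: (1-0.287)·(0.02,2.93) + 0.287·(-0.31,6.73) = (-0.0747,4.0206)
  v2: (1-0.287)·(-4.73,0.13) + 0.287·(-10.16,-1.5) = (-6.2884,-0.3378)
  v3: (1-0.287)·(-0.85,-2.2) + 0.287·(-2.99,-8.57) = (-1.4642,-4.0282)
  v4: (1-0.287)·(3.39,-1.85) + 0.287·(5.29,-4.84) = (3.9353,-2.7081)
Shoelace sum Σ(x_i·y_{i+1} − x_{i+1}·y_i):
  i=1: -0.0747·-0.3378 − -6.2884·4.0206 = +25.3084 (running +25.3084)
  i=2: -6.2884·-4.0282 − -1.4642·-0.3378 = +24.8363 (running +50.1447)
  i=3: -1.4642·-2.7081 − 3.9353·-4.0282 = +19.8173 (running +69.9620)
  i=4: 3.9353·4.0206 − -0.0747·-2.7081 = +15.6199 (running +85.5820)
Area = |Σ|/2 = |85.5820|/2 = 42.7910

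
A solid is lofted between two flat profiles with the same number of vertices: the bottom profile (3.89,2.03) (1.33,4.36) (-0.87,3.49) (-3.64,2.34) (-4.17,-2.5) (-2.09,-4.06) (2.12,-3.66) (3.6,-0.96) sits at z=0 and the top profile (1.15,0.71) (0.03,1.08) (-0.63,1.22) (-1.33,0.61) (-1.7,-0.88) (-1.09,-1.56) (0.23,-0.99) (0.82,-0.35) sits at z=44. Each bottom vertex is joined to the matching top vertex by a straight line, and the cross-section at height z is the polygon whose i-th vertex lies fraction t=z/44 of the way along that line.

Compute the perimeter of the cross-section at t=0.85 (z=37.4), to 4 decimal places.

Perimeter at t=0.85: 11.2170

Cross-section at t=0.85: each vertex is (1-t)·p0[i] + t·p1[i].
  v1: (1-0.85)·(3.89,2.03) + 0.85·(1.15,0.71) = (1.5610,0.9080)
  v2: (1-0.85)·(1.33,4.36) + 0.85·(0.03,1.08) = (0.2250,1.5720)
  v3: (1-0.85)·(-0.87,3.49) + 0.85·(-0.63,1.22) = (-0.6660,1.5605)
  v4: (1-0.85)·(-3.64,2.34) + 0.85·(-1.33,0.61) = (-1.6765,0.8695)
  v5: (1-0.85)·(-4.17,-2.5) + 0.85·(-1.7,-0.88) = (-2.0705,-1.1230)
  v6: (1-0.85)·(-2.09,-4.06) + 0.85·(-1.09,-1.56) = (-1.2400,-1.9350)
  v7: (1-0.85)·(2.12,-3.66) + 0.85·(0.23,-0.99) = (0.5135,-1.3905)
  v8: (1-0.85)·(3.6,-0.96) + 0.85·(0.82,-0.35) = (1.2370,-0.4415)
Perimeter = Σ |v_{i+1} − v_i|:
  edge 1→2: √(-1.3360² + 0.6640²) = 1.4919 (running 1.4919)
  edge 2→3: √(-0.8910² + -0.0115²) = 0.8911 (running 2.3830)
  edge 3→4: √(-1.0105² + -0.6910²) = 1.2242 (running 3.6072)
  edge 4→5: √(-0.3940² + -1.9925²) = 2.0311 (running 5.6382)
  edge 5→6: √(0.8305² + -0.8120²) = 1.1615 (running 6.7997)
  edge 6→7: √(1.7535² + 0.5445²) = 1.8361 (running 8.6358)
  edge 7→8: √(0.7235² + 0.9490²) = 1.1933 (running 9.8292)
  edge 8→1: √(0.3240² + 1.3495²) = 1.3878 (running 11.2170)
Perimeter = 11.2170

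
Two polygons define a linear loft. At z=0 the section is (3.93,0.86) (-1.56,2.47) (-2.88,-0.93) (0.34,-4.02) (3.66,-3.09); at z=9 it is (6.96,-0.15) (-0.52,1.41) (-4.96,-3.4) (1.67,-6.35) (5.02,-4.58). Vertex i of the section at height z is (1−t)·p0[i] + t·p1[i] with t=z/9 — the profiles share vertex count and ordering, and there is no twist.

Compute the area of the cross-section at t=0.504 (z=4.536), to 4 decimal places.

Cross-section at t=0.504: each vertex is (1-t)·p0[i] + t·p1[i].
  v1: (1-0.504)·(3.93,0.86) + 0.504·(6.96,-0.15) = (5.4571,0.3510)
  v2: (1-0.504)·(-1.56,2.47) + 0.504·(-0.52,1.41) = (-1.0358,1.9358)
  v3: (1-0.504)·(-2.88,-0.93) + 0.504·(-4.96,-3.4) = (-3.9283,-2.1749)
  v4: (1-0.504)·(0.34,-4.02) + 0.504·(1.67,-6.35) = (1.0103,-5.1943)
  v5: (1-0.504)·(3.66,-3.09) + 0.504·(5.02,-4.58) = (4.3454,-3.8410)
Shoelace sum Σ(x_i·y_{i+1} − x_{i+1}·y_i):
  i=1: 5.4571·1.9358 − -1.0358·0.3510 = +10.9272 (running +10.9272)
  i=2: -1.0358·-2.1749 − -3.9283·1.9358 = +9.8571 (running +20.7843)
  i=3: -3.9283·-5.1943 − 1.0103·-2.1749 = +22.6023 (running +43.3866)
  i=4: 1.0103·-3.8410 − 4.3454·-5.1943 = +18.6910 (running +62.0776)
  i=5: 4.3454·0.3510 − 5.4571·-3.8410 = +22.4857 (running +84.5633)
Area = |Σ|/2 = |84.5633|/2 = 42.2816

Area at t=0.504: 42.2816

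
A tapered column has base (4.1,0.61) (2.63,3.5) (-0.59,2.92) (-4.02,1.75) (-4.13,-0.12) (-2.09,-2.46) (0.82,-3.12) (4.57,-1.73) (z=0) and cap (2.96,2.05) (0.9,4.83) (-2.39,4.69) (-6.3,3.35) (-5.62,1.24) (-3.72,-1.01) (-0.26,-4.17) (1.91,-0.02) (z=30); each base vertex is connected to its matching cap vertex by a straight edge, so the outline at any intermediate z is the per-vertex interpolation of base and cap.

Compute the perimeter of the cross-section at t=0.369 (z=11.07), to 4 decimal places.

Perimeter at t=0.369: 25.1217

Cross-section at t=0.369: each vertex is (1-t)·p0[i] + t·p1[i].
  v1: (1-0.369)·(4.1,0.61) + 0.369·(2.96,2.05) = (3.6793,1.1414)
  v2: (1-0.369)·(2.63,3.5) + 0.369·(0.9,4.83) = (1.9916,3.9908)
  v3: (1-0.369)·(-0.59,2.92) + 0.369·(-2.39,4.69) = (-1.2542,3.5731)
  v4: (1-0.369)·(-4.02,1.75) + 0.369·(-6.3,3.35) = (-4.8613,2.3404)
  v5: (1-0.369)·(-4.13,-0.12) + 0.369·(-5.62,1.24) = (-4.6798,0.3818)
  v6: (1-0.369)·(-2.09,-2.46) + 0.369·(-3.72,-1.01) = (-2.6915,-1.9249)
  v7: (1-0.369)·(0.82,-3.12) + 0.369·(-0.26,-4.17) = (0.4215,-3.5074)
  v8: (1-0.369)·(4.57,-1.73) + 0.369·(1.91,-0.02) = (3.5885,-1.0990)
Perimeter = Σ |v_{i+1} − v_i|:
  edge 1→2: √(-1.6877² + 2.8494²) = 3.3117 (running 3.3117)
  edge 2→3: √(-3.2458² + -0.4176²) = 3.2726 (running 6.5843)
  edge 3→4: √(-3.6071² + -1.2327²) = 3.8119 (running 10.3963)
  edge 4→5: √(0.1815² + -1.9586²) = 1.9670 (running 12.3632)
  edge 5→6: √(1.9883² + -2.3068²) = 3.0455 (running 15.4087)
  edge 6→7: √(3.1129² + -1.5825²) = 3.4921 (running 18.9008)
  edge 7→8: √(3.1670² + 2.4084²) = 3.9787 (running 22.8795)
  edge 8→1: √(0.0909² + 2.2404²) = 2.2422 (running 25.1217)
Perimeter = 25.1217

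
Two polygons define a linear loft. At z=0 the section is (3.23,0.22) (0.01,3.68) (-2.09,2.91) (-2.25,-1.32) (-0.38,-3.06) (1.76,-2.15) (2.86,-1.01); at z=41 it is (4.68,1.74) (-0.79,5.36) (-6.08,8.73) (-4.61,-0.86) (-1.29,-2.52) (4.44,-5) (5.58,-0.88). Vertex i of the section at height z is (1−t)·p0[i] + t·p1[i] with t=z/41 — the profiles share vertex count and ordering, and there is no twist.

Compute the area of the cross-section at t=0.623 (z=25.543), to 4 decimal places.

Cross-section at t=0.623: each vertex is (1-t)·p0[i] + t·p1[i].
  v1: (1-0.623)·(3.23,0.22) + 0.623·(4.68,1.74) = (4.1334,1.1670)
  v2: (1-0.623)·(0.01,3.68) + 0.623·(-0.79,5.36) = (-0.4884,4.7266)
  v3: (1-0.623)·(-2.09,2.91) + 0.623·(-6.08,8.73) = (-4.5758,6.5359)
  v4: (1-0.623)·(-2.25,-1.32) + 0.623·(-4.61,-0.86) = (-3.7203,-1.0334)
  v5: (1-0.623)·(-0.38,-3.06) + 0.623·(-1.29,-2.52) = (-0.9469,-2.7236)
  v6: (1-0.623)·(1.76,-2.15) + 0.623·(4.44,-5) = (3.4296,-3.9256)
  v7: (1-0.623)·(2.86,-1.01) + 0.623·(5.58,-0.88) = (4.5546,-0.9290)
Shoelace sum Σ(x_i·y_{i+1} − x_{i+1}·y_i):
  i=1: 4.1334·4.7266 − -0.4884·1.1670 = +20.1068 (running +20.1068)
  i=2: -0.4884·6.5359 − -4.5758·4.7266 = +18.4359 (running +38.5427)
  i=3: -4.5758·-1.0334 − -3.7203·6.5359 = +29.0439 (running +67.5866)
  i=4: -3.7203·-2.7236 − -0.9469·-1.0334 = +9.1539 (running +76.7405)
  i=5: -0.9469·-3.9256 − 3.4296·-2.7236 = +13.0581 (running +89.7986)
  i=6: 3.4296·-0.9290 − 4.5546·-3.9256 = +14.6930 (running +104.4916)
  i=7: 4.5546·1.1670 − 4.1334·-0.9290 = +9.1549 (running +113.6465)
Area = |Σ|/2 = |113.6465|/2 = 56.8233

Area at t=0.623: 56.8233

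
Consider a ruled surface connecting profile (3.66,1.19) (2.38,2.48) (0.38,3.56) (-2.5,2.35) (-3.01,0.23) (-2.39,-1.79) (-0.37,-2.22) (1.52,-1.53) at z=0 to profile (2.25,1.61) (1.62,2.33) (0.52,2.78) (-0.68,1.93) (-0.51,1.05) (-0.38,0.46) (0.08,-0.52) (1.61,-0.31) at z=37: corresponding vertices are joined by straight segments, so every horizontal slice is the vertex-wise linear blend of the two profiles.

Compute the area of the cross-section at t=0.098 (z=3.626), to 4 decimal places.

Area at t=0.098: 23.5125

Cross-section at t=0.098: each vertex is (1-t)·p0[i] + t·p1[i].
  v1: (1-0.098)·(3.66,1.19) + 0.098·(2.25,1.61) = (3.5218,1.2312)
  v2: (1-0.098)·(2.38,2.48) + 0.098·(1.62,2.33) = (2.3055,2.4653)
  v3: (1-0.098)·(0.38,3.56) + 0.098·(0.52,2.78) = (0.3937,3.4836)
  v4: (1-0.098)·(-2.5,2.35) + 0.098·(-0.68,1.93) = (-2.3216,2.3088)
  v5: (1-0.098)·(-3.01,0.23) + 0.098·(-0.51,1.05) = (-2.7650,0.3104)
  v6: (1-0.098)·(-2.39,-1.79) + 0.098·(-0.38,0.46) = (-2.1930,-1.5695)
  v7: (1-0.098)·(-0.37,-2.22) + 0.098·(0.08,-0.52) = (-0.3259,-2.0534)
  v8: (1-0.098)·(1.52,-1.53) + 0.098·(1.61,-0.31) = (1.5288,-1.4104)
Shoelace sum Σ(x_i·y_{i+1} − x_{i+1}·y_i):
  i=1: 3.5218·2.4653 − 2.3055·1.2312 = +5.8439 (running +5.8439)
  i=2: 2.3055·3.4836 − 0.3937·2.4653 = +7.0608 (running +12.9047)
  i=3: 0.3937·2.3088 − -2.3216·3.4836 = +8.9966 (running +21.9013)
  i=4: -2.3216·0.3104 − -2.7650·2.3088 = +5.6634 (running +27.5647)
  i=5: -2.7650·-1.5695 − -2.1930·0.3104 = +5.0203 (running +32.5850)
  i=6: -2.1930·-2.0534 − -0.3259·-1.5695 = +3.9916 (running +36.5766)
  i=7: -0.3259·-1.4104 − 1.5288·-2.0534 = +3.5989 (running +40.1755)
  i=8: 1.5288·1.2312 − 3.5218·-1.4104 = +6.8495 (running +47.0251)
Area = |Σ|/2 = |47.0251|/2 = 23.5125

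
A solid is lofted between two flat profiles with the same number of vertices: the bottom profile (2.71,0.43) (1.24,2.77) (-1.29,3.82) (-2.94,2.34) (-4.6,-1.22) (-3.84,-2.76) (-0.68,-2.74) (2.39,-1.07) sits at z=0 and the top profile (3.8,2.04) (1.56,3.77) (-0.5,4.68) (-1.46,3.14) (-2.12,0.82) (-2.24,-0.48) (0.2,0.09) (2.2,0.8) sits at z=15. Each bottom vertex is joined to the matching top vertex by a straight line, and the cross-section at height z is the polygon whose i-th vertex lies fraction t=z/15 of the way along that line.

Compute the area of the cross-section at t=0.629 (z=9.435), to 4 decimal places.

Area at t=0.629: 22.6549

Cross-section at t=0.629: each vertex is (1-t)·p0[i] + t·p1[i].
  v1: (1-0.629)·(2.71,0.43) + 0.629·(3.8,2.04) = (3.3956,1.4427)
  v2: (1-0.629)·(1.24,2.77) + 0.629·(1.56,3.77) = (1.4413,3.3990)
  v3: (1-0.629)·(-1.29,3.82) + 0.629·(-0.5,4.68) = (-0.7931,4.3609)
  v4: (1-0.629)·(-2.94,2.34) + 0.629·(-1.46,3.14) = (-2.0091,2.8432)
  v5: (1-0.629)·(-4.6,-1.22) + 0.629·(-2.12,0.82) = (-3.0401,0.0632)
  v6: (1-0.629)·(-3.84,-2.76) + 0.629·(-2.24,-0.48) = (-2.8336,-1.3259)
  v7: (1-0.629)·(-0.68,-2.74) + 0.629·(0.2,0.09) = (-0.1265,-0.9599)
  v8: (1-0.629)·(2.39,-1.07) + 0.629·(2.2,0.8) = (2.2705,0.1062)
Shoelace sum Σ(x_i·y_{i+1} − x_{i+1}·y_i):
  i=1: 3.3956·3.3990 − 1.4413·1.4427 = +9.4624 (running +9.4624)
  i=2: 1.4413·4.3609 − -0.7931·3.3990 = +8.9810 (running +18.4434)
  i=3: -0.7931·2.8432 − -2.0091·4.3609 = +6.5066 (running +24.9500)
  i=4: -2.0091·0.0632 − -3.0401·2.8432 = +8.5167 (running +33.4666)
  i=5: -3.0401·-1.3259 − -2.8336·0.0632 = +4.2098 (running +37.6764)
  i=6: -2.8336·-0.9599 − -0.1265·-1.3259 = +2.5524 (running +40.2287)
  i=7: -0.1265·0.1062 − 2.2705·-0.9599 = +2.1661 (running +42.3948)
  i=8: 2.2705·1.4427 − 3.3956·0.1062 = +2.9149 (running +45.3097)
Area = |Σ|/2 = |45.3097|/2 = 22.6549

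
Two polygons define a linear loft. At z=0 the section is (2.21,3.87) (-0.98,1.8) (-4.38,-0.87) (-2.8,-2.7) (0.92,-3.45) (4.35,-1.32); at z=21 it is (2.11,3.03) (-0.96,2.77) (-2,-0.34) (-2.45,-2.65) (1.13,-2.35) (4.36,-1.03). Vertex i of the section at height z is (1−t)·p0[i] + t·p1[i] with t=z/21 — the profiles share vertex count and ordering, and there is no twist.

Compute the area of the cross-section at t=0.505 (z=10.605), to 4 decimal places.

Area at t=0.505: 31.1745

Cross-section at t=0.505: each vertex is (1-t)·p0[i] + t·p1[i].
  v1: (1-0.505)·(2.21,3.87) + 0.505·(2.11,3.03) = (2.1595,3.4458)
  v2: (1-0.505)·(-0.98,1.8) + 0.505·(-0.96,2.77) = (-0.9699,2.2898)
  v3: (1-0.505)·(-4.38,-0.87) + 0.505·(-2,-0.34) = (-3.1781,-0.6023)
  v4: (1-0.505)·(-2.8,-2.7) + 0.505·(-2.45,-2.65) = (-2.6233,-2.6747)
  v5: (1-0.505)·(0.92,-3.45) + 0.505·(1.13,-2.35) = (1.0261,-2.8945)
  v6: (1-0.505)·(4.35,-1.32) + 0.505·(4.36,-1.03) = (4.3551,-1.1736)
Shoelace sum Σ(x_i·y_{i+1} − x_{i+1}·y_i):
  i=1: 2.1595·2.2898 − -0.9699·3.4458 = +8.2870 (running +8.2870)
  i=2: -0.9699·-0.6023 − -3.1781·2.2898 = +7.8616 (running +16.1486)
  i=3: -3.1781·-2.6747 − -2.6233·-0.6023 = +6.9205 (running +23.0691)
  i=4: -2.6233·-2.8945 − 1.0261·-2.6747 = +10.3374 (running +33.4065)
  i=5: 1.0261·-1.1736 − 4.3551·-2.8945 = +11.4016 (running +44.8081)
  i=6: 4.3551·3.4458 − 2.1595·-1.1736 = +17.5409 (running +62.3490)
Area = |Σ|/2 = |62.3490|/2 = 31.1745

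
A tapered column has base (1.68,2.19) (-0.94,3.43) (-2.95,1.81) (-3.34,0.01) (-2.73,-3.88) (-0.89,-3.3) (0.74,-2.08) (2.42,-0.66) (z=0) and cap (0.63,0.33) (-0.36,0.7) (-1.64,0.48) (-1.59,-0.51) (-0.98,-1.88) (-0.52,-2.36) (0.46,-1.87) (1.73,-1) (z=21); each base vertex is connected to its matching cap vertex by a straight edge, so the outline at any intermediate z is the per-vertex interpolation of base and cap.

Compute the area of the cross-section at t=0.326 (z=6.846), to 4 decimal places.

Cross-section at t=0.326: each vertex is (1-t)·p0[i] + t·p1[i].
  v1: (1-0.326)·(1.68,2.19) + 0.326·(0.63,0.33) = (1.3377,1.5836)
  v2: (1-0.326)·(-0.94,3.43) + 0.326·(-0.36,0.7) = (-0.7509,2.5400)
  v3: (1-0.326)·(-2.95,1.81) + 0.326·(-1.64,0.48) = (-2.5229,1.3764)
  v4: (1-0.326)·(-3.34,0.01) + 0.326·(-1.59,-0.51) = (-2.7695,-0.1595)
  v5: (1-0.326)·(-2.73,-3.88) + 0.326·(-0.98,-1.88) = (-2.1595,-3.2280)
  v6: (1-0.326)·(-0.89,-3.3) + 0.326·(-0.52,-2.36) = (-0.7694,-2.9936)
  v7: (1-0.326)·(0.74,-2.08) + 0.326·(0.46,-1.87) = (0.6487,-2.0115)
  v8: (1-0.326)·(2.42,-0.66) + 0.326·(1.73,-1) = (2.1951,-0.7708)
Shoelace sum Σ(x_i·y_{i+1} − x_{i+1}·y_i):
  i=1: 1.3377·2.5400 − -0.7509·1.5836 = +4.5870 (running +4.5870)
  i=2: -0.7509·1.3764 − -2.5229·2.5400 = +5.3747 (running +9.9617)
  i=3: -2.5229·-0.1595 − -2.7695·1.3764 = +4.2145 (running +14.1762)
  i=4: -2.7695·-3.2280 − -2.1595·-0.1595 = +8.5955 (running +22.7716)
  i=5: -2.1595·-2.9936 − -0.7694·-3.2280 = +3.9810 (running +26.7527)
  i=6: -0.7694·-2.0115 − 0.6487·-2.9936 = +3.4896 (running +30.2423)
  i=7: 0.6487·-0.7708 − 2.1951·-2.0115 = +3.9154 (running +34.1577)
  i=8: 2.1951·1.5836 − 1.3377·-0.7708 = +4.5073 (running +38.6650)
Area = |Σ|/2 = |38.6650|/2 = 19.3325

Area at t=0.326: 19.3325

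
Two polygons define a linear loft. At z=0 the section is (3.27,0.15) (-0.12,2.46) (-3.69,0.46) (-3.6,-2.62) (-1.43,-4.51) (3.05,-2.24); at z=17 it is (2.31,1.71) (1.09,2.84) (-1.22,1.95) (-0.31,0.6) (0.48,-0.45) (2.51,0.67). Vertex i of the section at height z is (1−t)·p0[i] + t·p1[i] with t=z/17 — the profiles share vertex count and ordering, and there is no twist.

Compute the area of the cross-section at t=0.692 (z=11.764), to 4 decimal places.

Area at t=0.692: 13.0445

Cross-section at t=0.692: each vertex is (1-t)·p0[i] + t·p1[i].
  v1: (1-0.692)·(3.27,0.15) + 0.692·(2.31,1.71) = (2.6057,1.2295)
  v2: (1-0.692)·(-0.12,2.46) + 0.692·(1.09,2.84) = (0.7173,2.7230)
  v3: (1-0.692)·(-3.69,0.46) + 0.692·(-1.22,1.95) = (-1.9808,1.4911)
  v4: (1-0.692)·(-3.6,-2.62) + 0.692·(-0.31,0.6) = (-1.3233,-0.3918)
  v5: (1-0.692)·(-1.43,-4.51) + 0.692·(0.48,-0.45) = (-0.1083,-1.7005)
  v6: (1-0.692)·(3.05,-2.24) + 0.692·(2.51,0.67) = (2.6763,-0.2263)
Shoelace sum Σ(x_i·y_{i+1} − x_{i+1}·y_i):
  i=1: 2.6057·2.7230 − 0.7173·1.2295 = +6.2132 (running +6.2132)
  i=2: 0.7173·1.4911 − -1.9808·2.7230 = +6.4631 (running +12.6763)
  i=3: -1.9808·-0.3918 − -1.3233·1.4911 = +2.7492 (running +15.4255)
  i=4: -1.3233·-1.7005 − -0.1083·-0.3918 = +2.2079 (running +17.6333)
  i=5: -0.1083·-0.2263 − 2.6763·-1.7005 = +4.5755 (running +22.2089)
  i=6: 2.6763·1.2295 − 2.6057·-0.2263 = +3.8802 (running +26.0891)
Area = |Σ|/2 = |26.0891|/2 = 13.0445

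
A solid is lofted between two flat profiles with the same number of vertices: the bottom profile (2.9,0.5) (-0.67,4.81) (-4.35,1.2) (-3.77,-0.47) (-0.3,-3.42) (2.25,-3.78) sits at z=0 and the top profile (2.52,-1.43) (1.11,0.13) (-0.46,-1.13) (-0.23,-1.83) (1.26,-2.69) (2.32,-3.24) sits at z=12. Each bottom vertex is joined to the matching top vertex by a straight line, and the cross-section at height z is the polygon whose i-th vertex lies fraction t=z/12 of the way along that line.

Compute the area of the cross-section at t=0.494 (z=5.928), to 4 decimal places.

Area at t=0.494: 18.1843

Cross-section at t=0.494: each vertex is (1-t)·p0[i] + t·p1[i].
  v1: (1-0.494)·(2.9,0.5) + 0.494·(2.52,-1.43) = (2.7123,-0.4534)
  v2: (1-0.494)·(-0.67,4.81) + 0.494·(1.11,0.13) = (0.2093,2.4981)
  v3: (1-0.494)·(-4.35,1.2) + 0.494·(-0.46,-1.13) = (-2.4283,0.0490)
  v4: (1-0.494)·(-3.77,-0.47) + 0.494·(-0.23,-1.83) = (-2.0212,-1.1418)
  v5: (1-0.494)·(-0.3,-3.42) + 0.494·(1.26,-2.69) = (0.4706,-3.0594)
  v6: (1-0.494)·(2.25,-3.78) + 0.494·(2.32,-3.24) = (2.2846,-3.5132)
Shoelace sum Σ(x_i·y_{i+1} − x_{i+1}·y_i):
  i=1: 2.7123·2.4981 − 0.2093·-0.4534 = +6.8704 (running +6.8704)
  i=2: 0.2093·0.0490 − -2.4283·2.4981 = +6.0764 (running +12.9468)
  i=3: -2.4283·-1.1418 − -2.0212·0.0490 = +2.8718 (running +15.8186)
  i=4: -2.0212·-3.0594 − 0.4706·-1.1418 = +6.7211 (running +22.5398)
  i=5: 0.4706·-3.5132 − 2.2846·-3.0594 = +5.3359 (running +27.8757)
  i=6: 2.2846·-0.4534 − 2.7123·-3.5132 = +8.4930 (running +36.3687)
Area = |Σ|/2 = |36.3687|/2 = 18.1843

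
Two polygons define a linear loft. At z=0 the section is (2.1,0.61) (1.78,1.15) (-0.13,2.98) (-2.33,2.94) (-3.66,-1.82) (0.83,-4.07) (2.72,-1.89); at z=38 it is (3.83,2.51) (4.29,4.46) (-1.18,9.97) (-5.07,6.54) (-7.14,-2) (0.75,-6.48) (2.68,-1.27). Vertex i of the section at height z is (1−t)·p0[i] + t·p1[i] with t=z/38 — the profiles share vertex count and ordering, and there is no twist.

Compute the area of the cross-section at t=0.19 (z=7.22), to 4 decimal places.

Cross-section at t=0.19: each vertex is (1-t)·p0[i] + t·p1[i].
  v1: (1-0.19)·(2.1,0.61) + 0.19·(3.83,2.51) = (2.4287,0.9710)
  v2: (1-0.19)·(1.78,1.15) + 0.19·(4.29,4.46) = (2.2569,1.7789)
  v3: (1-0.19)·(-0.13,2.98) + 0.19·(-1.18,9.97) = (-0.3295,4.3081)
  v4: (1-0.19)·(-2.33,2.94) + 0.19·(-5.07,6.54) = (-2.8506,3.6240)
  v5: (1-0.19)·(-3.66,-1.82) + 0.19·(-7.14,-2) = (-4.3212,-1.8542)
  v6: (1-0.19)·(0.83,-4.07) + 0.19·(0.75,-6.48) = (0.8148,-4.5279)
  v7: (1-0.19)·(2.72,-1.89) + 0.19·(2.68,-1.27) = (2.7124,-1.7722)
Shoelace sum Σ(x_i·y_{i+1} − x_{i+1}·y_i):
  i=1: 2.4287·1.7789 − 2.2569·0.9710 = +2.1290 (running +2.1290)
  i=2: 2.2569·4.3081 − -0.3295·1.7789 = +10.3091 (running +12.4381)
  i=3: -0.3295·3.6240 − -2.8506·4.3081 = +11.0866 (running +23.5246)
  i=4: -2.8506·-1.8542 − -4.3212·3.6240 = +20.9456 (running +44.4702)
  i=5: -4.3212·-4.5279 − 0.8148·-1.8542 = +21.0768 (running +65.5470)
  i=6: 0.8148·-1.7722 − 2.7124·-4.5279 = +10.8375 (running +76.3845)
  i=7: 2.7124·0.9710 − 2.4287·-1.7722 = +6.9379 (running +83.3224)
Area = |Σ|/2 = |83.3224|/2 = 41.6612

Area at t=0.19: 41.6612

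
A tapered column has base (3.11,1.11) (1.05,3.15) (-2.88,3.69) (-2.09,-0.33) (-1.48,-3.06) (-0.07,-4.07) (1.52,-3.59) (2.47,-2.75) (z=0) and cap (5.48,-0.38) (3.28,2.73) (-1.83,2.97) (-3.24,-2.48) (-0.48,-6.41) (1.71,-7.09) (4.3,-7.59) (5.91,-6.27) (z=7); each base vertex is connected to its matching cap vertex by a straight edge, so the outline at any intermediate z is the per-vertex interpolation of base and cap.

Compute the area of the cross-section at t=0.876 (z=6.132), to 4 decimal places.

Cross-section at t=0.876: each vertex is (1-t)·p0[i] + t·p1[i].
  v1: (1-0.876)·(3.11,1.11) + 0.876·(5.48,-0.38) = (5.1861,-0.1952)
  v2: (1-0.876)·(1.05,3.15) + 0.876·(3.28,2.73) = (3.0035,2.7821)
  v3: (1-0.876)·(-2.88,3.69) + 0.876·(-1.83,2.97) = (-1.9602,3.0593)
  v4: (1-0.876)·(-2.09,-0.33) + 0.876·(-3.24,-2.48) = (-3.0974,-2.2134)
  v5: (1-0.876)·(-1.48,-3.06) + 0.876·(-0.48,-6.41) = (-0.6040,-5.9946)
  v6: (1-0.876)·(-0.07,-4.07) + 0.876·(1.71,-7.09) = (1.4893,-6.7155)
  v7: (1-0.876)·(1.52,-3.59) + 0.876·(4.3,-7.59) = (3.9553,-7.0940)
  v8: (1-0.876)·(2.47,-2.75) + 0.876·(5.91,-6.27) = (5.4834,-5.8335)
Shoelace sum Σ(x_i·y_{i+1} − x_{i+1}·y_i):
  i=1: 5.1861·2.7821 − 3.0035·-0.1952 = +15.0146 (running +15.0146)
  i=2: 3.0035·3.0593 − -1.9602·2.7821 = +14.6419 (running +29.6565)
  i=3: -1.9602·-2.2134 − -3.0974·3.0593 = +13.8145 (running +43.4710)
  i=4: -3.0974·-5.9946 − -0.6040·-2.2134 = +17.2308 (running +60.7018)
  i=5: -0.6040·-6.7155 − 1.4893·-5.9946 = +12.9838 (running +73.6856)
  i=6: 1.4893·-7.0940 − 3.9553·-6.7155 = +15.9968 (running +89.6824)
  i=7: 3.9553·-5.8335 − 5.4834·-7.0940 = +15.8263 (running +105.5088)
  i=8: 5.4834·-0.1952 − 5.1861·-5.8335 = +29.1827 (running +134.6915)
Area = |Σ|/2 = |134.6915|/2 = 67.3458

Area at t=0.876: 67.3458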